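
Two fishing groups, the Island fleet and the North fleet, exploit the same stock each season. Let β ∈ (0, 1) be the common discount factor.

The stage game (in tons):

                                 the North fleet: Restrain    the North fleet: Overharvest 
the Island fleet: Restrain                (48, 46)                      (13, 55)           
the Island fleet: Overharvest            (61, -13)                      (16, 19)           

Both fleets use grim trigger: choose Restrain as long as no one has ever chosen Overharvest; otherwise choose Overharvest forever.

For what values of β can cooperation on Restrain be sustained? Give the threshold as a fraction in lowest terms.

the Island fleet's threshold: (61−48)/(61−16) = 13/45.
the North fleet's threshold: (55−46)/(55−19) = 1/4.
13/45 > 1/4, so the Island fleet binds and β* = 13/45.

13/45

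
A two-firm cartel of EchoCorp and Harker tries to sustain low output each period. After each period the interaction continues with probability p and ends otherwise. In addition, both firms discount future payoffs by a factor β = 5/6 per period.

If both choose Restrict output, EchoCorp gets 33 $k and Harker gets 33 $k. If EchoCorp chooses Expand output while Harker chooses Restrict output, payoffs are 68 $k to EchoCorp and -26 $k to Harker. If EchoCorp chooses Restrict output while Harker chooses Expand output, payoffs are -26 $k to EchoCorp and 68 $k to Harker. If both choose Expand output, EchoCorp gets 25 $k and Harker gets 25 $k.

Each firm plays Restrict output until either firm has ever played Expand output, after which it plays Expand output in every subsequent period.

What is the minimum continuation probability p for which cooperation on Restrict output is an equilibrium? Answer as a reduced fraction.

42/43

With continuation probability p and discount β, the effective per-period discount factor is βp.
Grim-trigger IC: βp ≥ (68−33)/(68−25) = 35/43.
So p ≥ (35/43)/(5/6) = 42/43.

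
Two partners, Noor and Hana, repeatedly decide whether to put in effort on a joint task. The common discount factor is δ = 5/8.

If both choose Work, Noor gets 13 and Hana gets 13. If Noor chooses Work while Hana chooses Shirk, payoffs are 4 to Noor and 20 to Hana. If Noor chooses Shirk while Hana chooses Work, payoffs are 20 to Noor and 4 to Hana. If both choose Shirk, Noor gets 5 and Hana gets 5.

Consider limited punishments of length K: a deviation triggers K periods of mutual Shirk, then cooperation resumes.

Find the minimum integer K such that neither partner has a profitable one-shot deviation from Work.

No profitable deviation requires (13−5)(δ+…+δ^K) ≥ 20−13, i.e. δ+…+δ^K ≥ 7/8 ≈ 0.8750.
With δ = 5/8, the partial sums are K=1: 0.6250, K=2: 1.0156.
K = 2 is the first length at which the sum reaches 0.8750.

2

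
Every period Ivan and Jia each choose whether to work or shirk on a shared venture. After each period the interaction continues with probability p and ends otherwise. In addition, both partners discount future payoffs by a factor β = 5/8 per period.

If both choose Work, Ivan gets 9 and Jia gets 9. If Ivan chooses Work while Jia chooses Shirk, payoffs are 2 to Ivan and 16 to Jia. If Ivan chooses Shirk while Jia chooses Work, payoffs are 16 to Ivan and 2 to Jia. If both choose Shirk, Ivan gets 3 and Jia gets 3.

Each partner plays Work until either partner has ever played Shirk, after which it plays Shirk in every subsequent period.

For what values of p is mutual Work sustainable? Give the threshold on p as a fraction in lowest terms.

56/65

With continuation probability p and discount β, the effective per-period discount factor is βp.
Grim-trigger IC: βp ≥ (16−9)/(16−3) = 7/13.
So p ≥ (7/13)/(5/8) = 56/65.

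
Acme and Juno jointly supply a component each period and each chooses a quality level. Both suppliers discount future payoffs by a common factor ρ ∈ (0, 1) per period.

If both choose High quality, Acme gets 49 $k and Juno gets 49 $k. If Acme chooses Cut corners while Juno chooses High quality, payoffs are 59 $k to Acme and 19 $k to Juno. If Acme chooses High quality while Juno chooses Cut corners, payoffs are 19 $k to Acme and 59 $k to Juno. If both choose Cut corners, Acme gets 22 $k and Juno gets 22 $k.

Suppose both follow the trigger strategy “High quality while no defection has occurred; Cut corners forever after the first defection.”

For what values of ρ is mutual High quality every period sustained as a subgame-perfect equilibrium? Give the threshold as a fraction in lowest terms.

49/(1−ρ) ≥ 59 + 22ρ/(1−ρ)
49 ≥ 59 − 37ρ
ρ ≥ 10/37.

10/37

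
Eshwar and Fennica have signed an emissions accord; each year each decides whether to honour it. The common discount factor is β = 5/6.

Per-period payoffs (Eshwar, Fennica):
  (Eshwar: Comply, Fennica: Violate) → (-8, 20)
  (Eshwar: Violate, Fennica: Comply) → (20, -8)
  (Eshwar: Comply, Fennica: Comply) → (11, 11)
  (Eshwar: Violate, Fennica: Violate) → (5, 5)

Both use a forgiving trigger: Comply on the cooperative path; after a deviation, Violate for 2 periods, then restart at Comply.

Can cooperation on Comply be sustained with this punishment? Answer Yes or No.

Yes

A one-shot deviation gives 20 now, then 5 for 2 periods, then back to 11.
Gain from deviating: (20−11) today; loss: (11−5) in each of the next 2 periods.
No-deviation condition: (11−5)(β+…+β^2) ≥ 20−11, i.e. β+…+β^2 ≥ 3/2.
At β = 5/6: β+…+β^2 = 1.5278 ≥ 1.5000.
So cooperation is sustainable.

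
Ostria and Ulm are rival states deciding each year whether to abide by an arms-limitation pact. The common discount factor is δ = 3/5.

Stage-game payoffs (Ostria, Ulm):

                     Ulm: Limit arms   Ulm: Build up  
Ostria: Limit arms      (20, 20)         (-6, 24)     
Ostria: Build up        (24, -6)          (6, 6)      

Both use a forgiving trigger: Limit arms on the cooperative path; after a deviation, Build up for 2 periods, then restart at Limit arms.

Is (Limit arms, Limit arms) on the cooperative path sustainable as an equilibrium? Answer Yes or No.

Yes

Comparing payoff streams over the 3 periods until play realigns: cooperate → 20(1+δ+…+δ^2); deviate → 24 + 6(δ+…+δ^2).
Cooperation is sustained iff (20−6)(δ+…+δ^2) ≥ 24−20.
δ+…+δ^2 = 3/5·(1−(3/5)^2)/(1−3/5) = 0.9600, and (24−20)/(20−6) = 0.2857.
0.9600 ≥ 0.2857, so cooperation is sustainable.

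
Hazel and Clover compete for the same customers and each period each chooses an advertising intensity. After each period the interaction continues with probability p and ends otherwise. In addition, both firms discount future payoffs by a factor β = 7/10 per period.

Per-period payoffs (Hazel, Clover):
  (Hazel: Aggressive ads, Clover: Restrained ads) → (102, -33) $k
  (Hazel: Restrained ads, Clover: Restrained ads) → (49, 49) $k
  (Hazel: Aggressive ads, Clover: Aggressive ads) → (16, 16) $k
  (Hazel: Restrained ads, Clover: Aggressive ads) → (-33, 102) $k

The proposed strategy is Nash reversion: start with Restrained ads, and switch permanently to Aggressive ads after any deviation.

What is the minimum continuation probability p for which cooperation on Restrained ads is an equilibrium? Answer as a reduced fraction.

265/301

Expected continuation weight on next period's payoff is β·p = 7/10·p, which plays the role of the discount factor.
Cooperation requires 7/10·p ≥ (102−49)/(102−16) = 53/86, hence p ≥ 265/301.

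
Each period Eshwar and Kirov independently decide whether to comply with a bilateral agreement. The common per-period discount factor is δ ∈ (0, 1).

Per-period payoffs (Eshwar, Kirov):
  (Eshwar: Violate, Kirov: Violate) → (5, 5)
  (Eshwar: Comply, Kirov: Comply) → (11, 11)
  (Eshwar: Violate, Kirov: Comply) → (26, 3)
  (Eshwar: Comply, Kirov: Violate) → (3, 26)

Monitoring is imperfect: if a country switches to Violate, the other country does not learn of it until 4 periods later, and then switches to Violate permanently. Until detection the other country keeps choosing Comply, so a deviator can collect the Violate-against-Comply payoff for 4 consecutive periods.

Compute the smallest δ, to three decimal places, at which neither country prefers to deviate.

0.919

Deviating for the 4 undetected periods gains 26−11 = 15 per period over cooperation, then loses 11−5 = 6 per period forever once punishment starts.
Gain: 15(1 + δ + … + δ^3); loss: 6·δ^4/(1−δ).
No profitable deviation ⇔ 15(1−δ^4) ≤ 6·δ^4, i.e. δ^4 ≥ 15/(15+6) = 5/7.
Hence δ ≥ (5/7)^(1/4) ≈ 0.919.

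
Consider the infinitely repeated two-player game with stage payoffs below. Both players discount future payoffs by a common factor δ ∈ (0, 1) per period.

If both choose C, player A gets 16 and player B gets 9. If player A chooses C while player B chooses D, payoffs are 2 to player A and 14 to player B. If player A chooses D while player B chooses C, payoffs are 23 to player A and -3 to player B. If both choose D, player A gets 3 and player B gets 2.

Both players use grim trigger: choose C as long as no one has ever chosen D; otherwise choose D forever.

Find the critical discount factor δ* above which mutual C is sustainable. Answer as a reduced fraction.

5/12

player A: cooperation gives 16 each period; deviation gives 23 once then 3 forever.
  16/(1−δ) ≥ 23 + 3δ/(1−δ) ⇒ δ ≥ 7/20.
player B: cooperation gives 9 each period; deviation gives 14 once then 2 forever.
  δ ≥ 5/12.
Both must hold, so the binding constraint is player B's: δ ≥ 5/12.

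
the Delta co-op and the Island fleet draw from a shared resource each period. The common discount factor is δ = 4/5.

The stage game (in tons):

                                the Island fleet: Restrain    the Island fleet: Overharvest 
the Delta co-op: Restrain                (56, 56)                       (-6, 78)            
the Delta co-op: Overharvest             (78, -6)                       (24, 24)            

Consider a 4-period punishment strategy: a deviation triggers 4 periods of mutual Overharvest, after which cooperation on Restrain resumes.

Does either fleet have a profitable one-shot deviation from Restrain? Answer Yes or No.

No

A one-shot deviation gives 78 now, then 24 for 4 periods, then back to 56.
Gain from deviating: (78−56) today; loss: (56−24) in each of the next 4 periods.
No-deviation condition: (56−24)(δ+…+δ^4) ≥ 78−56, i.e. δ+…+δ^4 ≥ 11/16.
At δ = 4/5: δ+…+δ^4 = 2.3616 ≥ 0.6875.
So cooperation is sustainable.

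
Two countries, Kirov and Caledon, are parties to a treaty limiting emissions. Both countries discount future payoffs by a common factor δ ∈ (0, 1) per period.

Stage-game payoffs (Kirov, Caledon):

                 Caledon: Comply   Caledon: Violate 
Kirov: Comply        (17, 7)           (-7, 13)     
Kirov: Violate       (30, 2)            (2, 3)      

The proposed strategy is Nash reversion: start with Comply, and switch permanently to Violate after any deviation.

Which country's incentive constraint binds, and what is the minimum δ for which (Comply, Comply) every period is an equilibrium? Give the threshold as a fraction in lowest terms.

Caledon; δ ≥ 3/5

For Kirov: deviation gain 30−17 = 13, per-period punishment loss 17−2 = 15. IC gives δ ≥ 13/28.
For Caledon: gain 6, loss 4 per period, so δ ≥ 6/10 = 3/5.
The tighter constraint is Caledon's, so cooperation needs δ ≥ 3/5.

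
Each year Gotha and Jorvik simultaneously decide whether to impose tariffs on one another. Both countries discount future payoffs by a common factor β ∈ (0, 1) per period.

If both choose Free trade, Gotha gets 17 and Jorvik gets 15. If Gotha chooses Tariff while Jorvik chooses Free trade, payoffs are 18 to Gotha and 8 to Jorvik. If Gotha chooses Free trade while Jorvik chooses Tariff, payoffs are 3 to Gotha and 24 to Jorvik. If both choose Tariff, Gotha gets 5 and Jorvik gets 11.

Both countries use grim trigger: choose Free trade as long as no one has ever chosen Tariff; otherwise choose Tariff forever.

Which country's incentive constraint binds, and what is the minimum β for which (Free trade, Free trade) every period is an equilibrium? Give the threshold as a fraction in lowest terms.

Jorvik; β ≥ 9/13

Gotha's threshold: (18−17)/(18−5) = 1/13.
Jorvik's threshold: (24−15)/(24−11) = 9/13.
1/13 < 9/13, so Jorvik binds and β* = 9/13.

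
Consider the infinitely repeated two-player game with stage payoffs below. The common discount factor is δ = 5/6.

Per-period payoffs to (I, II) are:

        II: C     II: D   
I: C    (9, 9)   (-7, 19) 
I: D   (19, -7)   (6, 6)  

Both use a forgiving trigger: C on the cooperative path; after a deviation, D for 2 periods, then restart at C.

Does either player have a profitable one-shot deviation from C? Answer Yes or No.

Comparing payoff streams over the 3 periods until play realigns: cooperate → 9(1+δ+…+δ^2); deviate → 19 + 6(δ+…+δ^2).
Cooperation is sustained iff (9−6)(δ+…+δ^2) ≥ 19−9.
δ+…+δ^2 = 5/6·(1−(5/6)^2)/(1−5/6) = 1.5278, and (19−9)/(9−6) = 3.3333.
1.5278 < 3.3333, so cooperation is not sustainable.

Yes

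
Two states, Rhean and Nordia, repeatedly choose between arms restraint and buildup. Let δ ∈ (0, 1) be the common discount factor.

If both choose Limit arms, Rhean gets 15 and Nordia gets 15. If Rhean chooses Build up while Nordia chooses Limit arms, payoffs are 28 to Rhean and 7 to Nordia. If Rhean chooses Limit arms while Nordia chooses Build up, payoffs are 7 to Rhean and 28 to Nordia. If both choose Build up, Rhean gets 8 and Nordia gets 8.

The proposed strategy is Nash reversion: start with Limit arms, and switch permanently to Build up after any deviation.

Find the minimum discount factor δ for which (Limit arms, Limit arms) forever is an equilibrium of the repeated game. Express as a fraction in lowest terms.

13/20

One-period gain from deviating is 28 − 15 = 13. The loss is 15 − 8 = 7 in every subsequent period, with present value 7·δ/(1−δ).
Deviation is unprofitable when 7·δ/(1−δ) ≥ 13, i.e. δ/(1−δ) ≥ 13/7.
Equivalently δ ≥ 13/(13+7) = 13/20.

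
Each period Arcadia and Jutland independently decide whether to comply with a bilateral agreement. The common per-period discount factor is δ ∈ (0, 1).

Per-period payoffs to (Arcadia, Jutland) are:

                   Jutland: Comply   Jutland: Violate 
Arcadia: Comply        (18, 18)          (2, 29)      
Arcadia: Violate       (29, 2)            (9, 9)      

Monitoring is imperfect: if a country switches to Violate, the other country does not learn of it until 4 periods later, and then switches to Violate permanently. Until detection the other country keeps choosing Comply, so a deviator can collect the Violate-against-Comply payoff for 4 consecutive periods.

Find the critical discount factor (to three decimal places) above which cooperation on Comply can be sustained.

0.861

Deviating for the 4 undetected periods gains 29−18 = 11 per period over cooperation, then loses 18−9 = 9 per period forever once punishment starts.
Gain: 11(1 + δ + … + δ^3); loss: 9·δ^4/(1−δ).
No profitable deviation ⇔ 11(1−δ^4) ≤ 9·δ^4, i.e. δ^4 ≥ 11/(11+9) = 11/20.
Hence δ ≥ (11/20)^(1/4) ≈ 0.861.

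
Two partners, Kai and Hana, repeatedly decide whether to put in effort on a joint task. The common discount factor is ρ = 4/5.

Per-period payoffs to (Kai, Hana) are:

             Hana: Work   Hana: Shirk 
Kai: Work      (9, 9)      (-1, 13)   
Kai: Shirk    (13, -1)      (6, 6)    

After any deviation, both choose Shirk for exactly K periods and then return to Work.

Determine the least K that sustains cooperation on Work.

Need Σ_{k=1}^{K} ρ^k ≥ (13−9)/(9−6) = 1.3333 at ρ = 4/5.
At K = 1 the sum is 0.8000 < 1.3333; at K = 2 it is 1.4400 ≥ 1.3333.
So the minimum punishment length is K = 2.

2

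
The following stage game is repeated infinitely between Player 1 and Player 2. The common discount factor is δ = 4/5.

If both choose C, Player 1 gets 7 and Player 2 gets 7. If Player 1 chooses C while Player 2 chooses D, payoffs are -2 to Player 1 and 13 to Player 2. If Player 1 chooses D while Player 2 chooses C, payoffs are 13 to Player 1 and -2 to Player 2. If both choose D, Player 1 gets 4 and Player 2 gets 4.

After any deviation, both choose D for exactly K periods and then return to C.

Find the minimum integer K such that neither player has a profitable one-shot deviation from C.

4

IC: δ(1−δ^K)/(1−δ) ≥ (13−7)/(7−4) = 2.
With δ = 4/5: need 1 − δ^K ≥ 2·(1−4/5)/(4/5), i.e. δ^K ≤ 0.5000.
Since (4/5)^3 = 0.5120 and (4/5)^4 = 0.4096, the smallest such K is 4.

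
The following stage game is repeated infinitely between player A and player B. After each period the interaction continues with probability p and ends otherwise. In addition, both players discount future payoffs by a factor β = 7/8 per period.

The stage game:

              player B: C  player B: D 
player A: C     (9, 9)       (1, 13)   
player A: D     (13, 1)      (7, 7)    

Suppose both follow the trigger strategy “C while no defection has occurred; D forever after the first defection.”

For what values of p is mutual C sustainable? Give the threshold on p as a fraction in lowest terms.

With continuation probability p and discount β, the effective per-period discount factor is βp.
Grim-trigger IC: βp ≥ (13−9)/(13−7) = 2/3.
So p ≥ (2/3)/(7/8) = 16/21.

16/21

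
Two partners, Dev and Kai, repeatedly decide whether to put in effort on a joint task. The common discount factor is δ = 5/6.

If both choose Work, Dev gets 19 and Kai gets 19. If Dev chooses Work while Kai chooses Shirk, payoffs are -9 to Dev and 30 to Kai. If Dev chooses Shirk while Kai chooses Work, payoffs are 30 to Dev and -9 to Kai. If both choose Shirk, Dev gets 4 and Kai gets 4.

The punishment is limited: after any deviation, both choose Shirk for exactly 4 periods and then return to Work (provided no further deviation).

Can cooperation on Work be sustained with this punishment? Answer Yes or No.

Yes

Comparing payoff streams over the 5 periods until play realigns: cooperate → 19(1+δ+…+δ^4); deviate → 30 + 4(δ+…+δ^4).
Cooperation is sustained iff (19−4)(δ+…+δ^4) ≥ 30−19.
δ+…+δ^4 = 5/6·(1−(5/6)^4)/(1−5/6) = 2.5887, and (30−19)/(19−4) = 0.7333.
2.5887 ≥ 0.7333, so cooperation is sustainable.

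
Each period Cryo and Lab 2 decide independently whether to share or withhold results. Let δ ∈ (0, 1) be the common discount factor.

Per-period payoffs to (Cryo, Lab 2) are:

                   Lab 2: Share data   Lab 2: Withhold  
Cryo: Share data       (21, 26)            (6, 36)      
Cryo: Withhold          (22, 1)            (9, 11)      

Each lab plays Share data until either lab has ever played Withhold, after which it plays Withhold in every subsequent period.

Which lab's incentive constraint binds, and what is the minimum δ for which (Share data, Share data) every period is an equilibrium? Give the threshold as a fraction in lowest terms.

Cryo's threshold: (22−21)/(22−9) = 1/13.
Lab 2's threshold: (36−26)/(36−11) = 2/5.
1/13 < 2/5, so Lab 2 binds and δ* = 2/5.

Lab 2; δ ≥ 2/5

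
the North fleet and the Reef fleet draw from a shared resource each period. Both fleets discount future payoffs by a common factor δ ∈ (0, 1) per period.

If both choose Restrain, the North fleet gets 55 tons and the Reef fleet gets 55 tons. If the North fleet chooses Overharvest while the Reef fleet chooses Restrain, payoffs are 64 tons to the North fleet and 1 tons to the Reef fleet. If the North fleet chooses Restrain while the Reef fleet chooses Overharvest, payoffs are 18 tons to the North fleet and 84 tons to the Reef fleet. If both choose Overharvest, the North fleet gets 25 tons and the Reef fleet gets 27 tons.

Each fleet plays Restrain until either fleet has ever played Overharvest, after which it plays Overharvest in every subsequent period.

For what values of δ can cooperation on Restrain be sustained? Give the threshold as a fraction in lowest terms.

the North fleet: cooperation gives 55 each period; deviation gives 64 once then 25 forever.
  55/(1−δ) ≥ 64 + 25δ/(1−δ) ⇒ δ ≥ 9/39 = 3/13.
the Reef fleet: cooperation gives 55 each period; deviation gives 84 once then 27 forever.
  δ ≥ 29/57.
Both must hold, so the binding constraint is the Reef fleet's: δ ≥ 29/57.

29/57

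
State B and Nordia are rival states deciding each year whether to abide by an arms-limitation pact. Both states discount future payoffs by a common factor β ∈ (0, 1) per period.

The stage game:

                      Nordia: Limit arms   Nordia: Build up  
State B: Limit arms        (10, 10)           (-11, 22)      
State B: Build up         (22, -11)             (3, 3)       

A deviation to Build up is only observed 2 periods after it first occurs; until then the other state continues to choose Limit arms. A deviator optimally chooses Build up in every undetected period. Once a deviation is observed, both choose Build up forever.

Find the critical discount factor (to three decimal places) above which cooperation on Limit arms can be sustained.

Deviating for the 2 undetected periods gains 22−10 = 12 per period over cooperation, then loses 10−3 = 7 per period forever once punishment starts.
Gain: 12(1 + β + … + β^1); loss: 7·β^2/(1−β).
No profitable deviation ⇔ 12(1−β^2) ≤ 7·β^2, i.e. β^2 ≥ 12/(12+7) = 12/19.
Hence β ≥ (12/19)^(1/2) ≈ 0.795.

0.795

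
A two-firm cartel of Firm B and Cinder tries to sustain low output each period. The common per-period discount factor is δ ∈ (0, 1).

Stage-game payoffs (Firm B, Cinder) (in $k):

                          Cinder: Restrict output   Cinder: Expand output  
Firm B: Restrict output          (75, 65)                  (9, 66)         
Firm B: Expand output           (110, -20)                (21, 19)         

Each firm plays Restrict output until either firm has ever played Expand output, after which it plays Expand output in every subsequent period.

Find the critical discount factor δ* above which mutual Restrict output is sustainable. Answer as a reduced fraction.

35/89

Firm B's threshold: (110−75)/(110−21) = 35/89.
Cinder's threshold: (66−65)/(66−19) = 1/47.
35/89 > 1/47, so Firm B binds and δ* = 35/89.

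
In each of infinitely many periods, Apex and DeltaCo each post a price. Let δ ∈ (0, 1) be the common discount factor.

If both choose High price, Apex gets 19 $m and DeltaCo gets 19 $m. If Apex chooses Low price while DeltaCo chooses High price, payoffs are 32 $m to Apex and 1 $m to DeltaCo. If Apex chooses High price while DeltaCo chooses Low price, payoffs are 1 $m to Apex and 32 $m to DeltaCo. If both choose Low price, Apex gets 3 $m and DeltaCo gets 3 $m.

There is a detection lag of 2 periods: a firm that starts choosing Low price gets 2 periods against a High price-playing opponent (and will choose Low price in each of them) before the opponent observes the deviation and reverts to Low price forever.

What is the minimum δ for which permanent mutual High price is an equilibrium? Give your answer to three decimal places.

A deviator earns 32 for 2 periods, then 3 forever; cooperating earns 19 forever. Multiplying the IC by (1−δ):
19 ≥ 32(1−δ^2) + 3δ^2, so 29·δ^2 ≥ 13 and δ^2 ≥ 13/29.
δ ≥ (13/29)^(1/2) ≈ 0.670.

0.670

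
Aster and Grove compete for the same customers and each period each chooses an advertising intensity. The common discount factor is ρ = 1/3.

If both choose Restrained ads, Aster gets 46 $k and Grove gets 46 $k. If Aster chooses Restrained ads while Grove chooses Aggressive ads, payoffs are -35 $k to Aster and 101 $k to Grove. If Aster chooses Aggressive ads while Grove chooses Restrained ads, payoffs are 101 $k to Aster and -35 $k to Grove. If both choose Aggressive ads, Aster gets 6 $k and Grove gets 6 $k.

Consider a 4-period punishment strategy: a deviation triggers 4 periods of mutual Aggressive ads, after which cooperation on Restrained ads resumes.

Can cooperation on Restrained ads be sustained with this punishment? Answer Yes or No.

A one-shot deviation gives 101 now, then 6 for 4 periods, then back to 46.
Gain from deviating: (101−46) today; loss: (46−6) in each of the next 4 periods.
No-deviation condition: (46−6)(ρ+…+ρ^4) ≥ 101−46, i.e. ρ+…+ρ^4 ≥ 11/8.
At ρ = 1/3: ρ+…+ρ^4 = 0.4938 < 1.3750.
So cooperation is not sustainable.

No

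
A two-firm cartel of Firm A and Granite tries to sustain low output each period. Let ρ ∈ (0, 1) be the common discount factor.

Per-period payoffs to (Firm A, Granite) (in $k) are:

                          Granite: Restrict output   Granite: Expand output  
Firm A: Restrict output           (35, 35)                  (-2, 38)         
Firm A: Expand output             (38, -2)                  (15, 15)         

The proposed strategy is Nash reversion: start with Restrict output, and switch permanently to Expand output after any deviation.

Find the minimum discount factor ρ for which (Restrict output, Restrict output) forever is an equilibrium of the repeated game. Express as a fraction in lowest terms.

35/(1−ρ) ≥ 38 + 15ρ/(1−ρ)
35 ≥ 38 − 23ρ
ρ ≥ 3/23.

3/23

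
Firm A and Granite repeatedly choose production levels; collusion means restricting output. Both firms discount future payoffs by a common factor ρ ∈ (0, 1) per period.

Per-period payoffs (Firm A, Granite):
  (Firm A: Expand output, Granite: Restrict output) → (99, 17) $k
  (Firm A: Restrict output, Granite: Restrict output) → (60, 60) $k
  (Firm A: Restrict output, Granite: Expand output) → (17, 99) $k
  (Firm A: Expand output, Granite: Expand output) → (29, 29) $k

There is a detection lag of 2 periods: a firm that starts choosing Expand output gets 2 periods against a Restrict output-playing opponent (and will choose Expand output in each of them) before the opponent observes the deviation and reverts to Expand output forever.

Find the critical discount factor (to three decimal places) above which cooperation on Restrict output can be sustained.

The best deviation is to choose Expand output for all 2 undetected periods, earning 99 each, then 29 forever once detected.
Deviation value: 99(1−ρ^2)/(1−ρ) + 29ρ^2/(1−ρ); cooperation value: 60/(1−ρ).
IC: 60 ≥ 99(1−ρ^2) + 29ρ^2 = 99 − 70ρ^2.
So ρ^2 ≥ 39/70, giving ρ ≥ (39/70)^(1/2) ≈ 0.746.

0.746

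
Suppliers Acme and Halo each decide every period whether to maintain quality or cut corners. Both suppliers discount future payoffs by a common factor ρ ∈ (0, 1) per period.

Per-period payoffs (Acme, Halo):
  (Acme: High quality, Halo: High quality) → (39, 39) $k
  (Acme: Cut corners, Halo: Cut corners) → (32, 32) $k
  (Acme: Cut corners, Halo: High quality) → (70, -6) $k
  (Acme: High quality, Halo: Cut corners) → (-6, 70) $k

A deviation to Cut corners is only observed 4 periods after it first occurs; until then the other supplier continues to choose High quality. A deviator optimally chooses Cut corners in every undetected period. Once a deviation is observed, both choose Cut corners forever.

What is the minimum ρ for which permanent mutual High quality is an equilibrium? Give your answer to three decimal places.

0.950

The best deviation is to choose Cut corners for all 4 undetected periods, earning 70 each, then 32 forever once detected.
Deviation value: 70(1−ρ^4)/(1−ρ) + 32ρ^4/(1−ρ); cooperation value: 39/(1−ρ).
IC: 39 ≥ 70(1−ρ^4) + 32ρ^4 = 70 − 38ρ^4.
So ρ^4 ≥ 31/38, giving ρ ≥ (31/38)^(1/4) ≈ 0.950.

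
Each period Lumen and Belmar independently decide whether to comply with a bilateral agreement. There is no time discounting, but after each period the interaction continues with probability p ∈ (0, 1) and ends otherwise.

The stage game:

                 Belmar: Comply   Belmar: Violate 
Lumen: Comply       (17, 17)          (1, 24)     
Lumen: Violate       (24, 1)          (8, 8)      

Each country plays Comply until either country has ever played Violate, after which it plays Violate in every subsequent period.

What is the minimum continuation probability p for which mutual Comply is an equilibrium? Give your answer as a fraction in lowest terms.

7/16

With no time discounting, the continuation probability p plays the role of the discount factor.
Grim-trigger IC: 17/(1−p) ≥ 24 + 8p/(1−p) ⇒ p ≥ (24−17)/(24−8) = 7/16.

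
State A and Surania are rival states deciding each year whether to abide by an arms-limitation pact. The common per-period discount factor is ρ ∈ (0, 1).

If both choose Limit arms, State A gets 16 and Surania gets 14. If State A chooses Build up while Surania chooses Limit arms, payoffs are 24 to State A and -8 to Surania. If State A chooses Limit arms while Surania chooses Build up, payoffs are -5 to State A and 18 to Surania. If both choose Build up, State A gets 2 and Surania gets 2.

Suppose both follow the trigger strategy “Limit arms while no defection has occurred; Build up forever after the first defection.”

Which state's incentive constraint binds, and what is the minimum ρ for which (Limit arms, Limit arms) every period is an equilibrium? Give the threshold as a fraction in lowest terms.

State A; ρ ≥ 4/11

For State A: deviation gain 24−16 = 8, per-period punishment loss 16−2 = 14. IC gives ρ ≥ 8/22 = 4/11.
For Surania: gain 4, loss 12 per period, so ρ ≥ 4/16 = 1/4.
The tighter constraint is State A's, so cooperation needs ρ ≥ 4/11.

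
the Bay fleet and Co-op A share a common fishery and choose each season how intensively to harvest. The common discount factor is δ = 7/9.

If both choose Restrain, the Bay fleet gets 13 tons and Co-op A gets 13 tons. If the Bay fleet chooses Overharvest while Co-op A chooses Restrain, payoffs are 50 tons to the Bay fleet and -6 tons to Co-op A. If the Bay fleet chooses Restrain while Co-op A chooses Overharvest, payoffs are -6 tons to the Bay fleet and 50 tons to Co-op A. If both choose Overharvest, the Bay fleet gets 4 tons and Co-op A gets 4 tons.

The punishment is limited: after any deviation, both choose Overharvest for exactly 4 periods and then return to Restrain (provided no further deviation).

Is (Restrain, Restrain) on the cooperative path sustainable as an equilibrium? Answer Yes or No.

IC: δ+…+δ^4 ≥ (50−13)/(13−4) = 37/9.
At δ = 7/9: partial sum = 2.2192 < 4.1111. Cooperation not sustainable.

No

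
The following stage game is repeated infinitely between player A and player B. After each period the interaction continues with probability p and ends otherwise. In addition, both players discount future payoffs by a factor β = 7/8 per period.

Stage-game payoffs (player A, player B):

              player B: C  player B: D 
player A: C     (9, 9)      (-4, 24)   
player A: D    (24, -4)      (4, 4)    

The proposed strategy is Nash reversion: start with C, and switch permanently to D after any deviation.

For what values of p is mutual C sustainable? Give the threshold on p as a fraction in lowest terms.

With continuation probability p and discount β, the effective per-period discount factor is βp.
Grim-trigger IC: βp ≥ (24−9)/(24−4) = 3/4.
So p ≥ (3/4)/(7/8) = 6/7.

6/7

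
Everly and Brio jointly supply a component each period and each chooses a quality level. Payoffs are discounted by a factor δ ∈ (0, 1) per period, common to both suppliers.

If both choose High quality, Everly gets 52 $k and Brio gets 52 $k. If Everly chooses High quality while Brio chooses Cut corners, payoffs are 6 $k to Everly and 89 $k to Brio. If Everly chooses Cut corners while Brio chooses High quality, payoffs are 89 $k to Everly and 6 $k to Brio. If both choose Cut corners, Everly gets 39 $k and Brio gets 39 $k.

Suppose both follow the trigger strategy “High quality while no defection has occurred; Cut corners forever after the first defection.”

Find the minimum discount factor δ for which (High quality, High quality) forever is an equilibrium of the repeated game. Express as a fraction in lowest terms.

37/50

Under grim trigger the critical discount factor is (T−C)/(T−P) with T = 89, C = 52, P = 39.
δ* = (89−52)/(89−39) = 37/50.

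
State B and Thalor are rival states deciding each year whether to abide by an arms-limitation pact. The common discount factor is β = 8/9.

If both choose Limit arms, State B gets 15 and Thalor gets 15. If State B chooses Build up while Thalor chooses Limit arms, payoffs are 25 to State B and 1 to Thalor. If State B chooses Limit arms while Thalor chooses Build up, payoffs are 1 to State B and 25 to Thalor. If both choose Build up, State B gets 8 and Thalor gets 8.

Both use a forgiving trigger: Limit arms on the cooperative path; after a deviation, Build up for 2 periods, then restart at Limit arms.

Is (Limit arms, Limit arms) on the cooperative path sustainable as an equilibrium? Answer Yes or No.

IC: β+…+β^2 ≥ (25−15)/(15−8) = 10/7.
At β = 8/9: partial sum = 1.6790 ≥ 1.4286. Cooperation sustainable.

Yes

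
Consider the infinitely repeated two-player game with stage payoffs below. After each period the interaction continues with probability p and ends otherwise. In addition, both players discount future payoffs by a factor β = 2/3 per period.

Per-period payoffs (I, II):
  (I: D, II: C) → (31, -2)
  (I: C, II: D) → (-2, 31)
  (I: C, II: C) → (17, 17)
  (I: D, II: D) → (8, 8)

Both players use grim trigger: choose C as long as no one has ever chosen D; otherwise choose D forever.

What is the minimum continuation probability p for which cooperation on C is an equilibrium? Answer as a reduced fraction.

Expected continuation weight on next period's payoff is β·p = 2/3·p, which plays the role of the discount factor.
Cooperation requires 2/3·p ≥ (31−17)/(31−8) = 14/23, hence p ≥ 21/23.

21/23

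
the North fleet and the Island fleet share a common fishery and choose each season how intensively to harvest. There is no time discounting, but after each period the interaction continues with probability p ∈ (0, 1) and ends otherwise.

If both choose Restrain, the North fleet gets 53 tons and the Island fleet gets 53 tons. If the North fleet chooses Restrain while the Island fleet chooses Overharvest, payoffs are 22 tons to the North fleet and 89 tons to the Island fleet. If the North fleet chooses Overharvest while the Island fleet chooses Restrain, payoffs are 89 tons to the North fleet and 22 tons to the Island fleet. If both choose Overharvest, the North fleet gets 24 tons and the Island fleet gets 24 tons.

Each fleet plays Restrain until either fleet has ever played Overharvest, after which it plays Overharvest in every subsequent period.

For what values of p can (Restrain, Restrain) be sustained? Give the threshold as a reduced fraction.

Expected cooperation value is 53 + p·53 + p²·53 + … = 53/(1−p); deviation gives 89 + p·24/(1−p).
53 ≥ 89(1−p) + 24p ⇒ 65p ≥ 36 ⇒ p ≥ 36/65.

36/65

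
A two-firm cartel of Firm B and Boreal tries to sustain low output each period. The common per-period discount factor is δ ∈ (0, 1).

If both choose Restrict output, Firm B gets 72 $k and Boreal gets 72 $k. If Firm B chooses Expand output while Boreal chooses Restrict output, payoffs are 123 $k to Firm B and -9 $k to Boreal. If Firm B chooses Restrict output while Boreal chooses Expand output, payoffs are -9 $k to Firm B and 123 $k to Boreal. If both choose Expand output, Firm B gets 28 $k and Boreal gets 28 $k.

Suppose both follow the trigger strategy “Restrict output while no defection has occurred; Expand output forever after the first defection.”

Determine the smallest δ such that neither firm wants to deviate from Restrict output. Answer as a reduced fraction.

51/95

One-period gain from deviating is 123 − 72 = 51. The loss is 72 − 28 = 44 in every subsequent period, with present value 44·δ/(1−δ).
Deviation is unprofitable when 44·δ/(1−δ) ≥ 51, i.e. δ/(1−δ) ≥ 51/44.
Equivalently δ ≥ 51/(51+44) = 51/95.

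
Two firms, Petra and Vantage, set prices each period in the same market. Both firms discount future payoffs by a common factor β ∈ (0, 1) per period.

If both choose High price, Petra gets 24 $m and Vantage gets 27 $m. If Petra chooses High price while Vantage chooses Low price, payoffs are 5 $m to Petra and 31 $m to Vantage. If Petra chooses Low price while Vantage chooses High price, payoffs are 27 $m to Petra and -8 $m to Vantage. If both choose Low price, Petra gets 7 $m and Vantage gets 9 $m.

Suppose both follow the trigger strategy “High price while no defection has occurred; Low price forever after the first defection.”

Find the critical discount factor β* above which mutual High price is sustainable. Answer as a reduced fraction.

For Petra: deviation gain 27−24 = 3, per-period punishment loss 24−7 = 17. IC gives β ≥ 3/20.
For Vantage: gain 4, loss 18 per period, so β ≥ 4/22 = 2/11.
The tighter constraint is Vantage's, so cooperation needs β ≥ 2/11.

2/11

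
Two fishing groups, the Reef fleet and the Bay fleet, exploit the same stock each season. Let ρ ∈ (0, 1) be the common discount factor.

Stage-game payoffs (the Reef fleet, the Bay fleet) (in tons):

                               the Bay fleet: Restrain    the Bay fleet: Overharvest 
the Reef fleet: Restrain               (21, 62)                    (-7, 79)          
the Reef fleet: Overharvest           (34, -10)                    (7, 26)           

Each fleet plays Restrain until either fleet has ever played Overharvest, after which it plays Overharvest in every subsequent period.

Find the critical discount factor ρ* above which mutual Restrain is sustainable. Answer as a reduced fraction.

13/27

the Reef fleet's threshold: (34−21)/(34−7) = 13/27.
the Bay fleet's threshold: (79−62)/(79−26) = 17/53.
13/27 > 17/53, so the Reef fleet binds and ρ* = 13/27.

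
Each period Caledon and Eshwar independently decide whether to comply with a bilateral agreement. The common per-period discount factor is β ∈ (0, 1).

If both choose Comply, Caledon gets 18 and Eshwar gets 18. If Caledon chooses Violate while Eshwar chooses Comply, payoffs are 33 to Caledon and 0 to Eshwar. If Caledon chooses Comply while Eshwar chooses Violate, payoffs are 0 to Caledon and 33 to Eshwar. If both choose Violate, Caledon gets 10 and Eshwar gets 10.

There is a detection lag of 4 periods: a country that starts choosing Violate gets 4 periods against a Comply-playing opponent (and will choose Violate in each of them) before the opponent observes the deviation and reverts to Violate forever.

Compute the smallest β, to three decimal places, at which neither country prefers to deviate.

Deviating for the 4 undetected periods gains 33−18 = 15 per period over cooperation, then loses 18−10 = 8 per period forever once punishment starts.
Gain: 15(1 + β + … + β^3); loss: 8·β^4/(1−β).
No profitable deviation ⇔ 15(1−β^4) ≤ 8·β^4, i.e. β^4 ≥ 15/(15+8) = 15/23.
Hence β ≥ (15/23)^(1/4) ≈ 0.899.

0.899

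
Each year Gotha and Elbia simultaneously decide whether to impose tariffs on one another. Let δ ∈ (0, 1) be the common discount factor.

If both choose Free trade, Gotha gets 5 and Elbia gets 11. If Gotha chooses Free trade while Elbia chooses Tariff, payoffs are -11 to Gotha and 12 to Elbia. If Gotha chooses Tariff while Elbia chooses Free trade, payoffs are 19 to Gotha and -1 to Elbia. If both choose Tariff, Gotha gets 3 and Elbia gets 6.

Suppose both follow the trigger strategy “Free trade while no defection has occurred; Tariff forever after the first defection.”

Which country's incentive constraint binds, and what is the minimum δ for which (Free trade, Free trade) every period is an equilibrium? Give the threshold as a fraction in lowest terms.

Gotha: cooperation gives 5 each period; deviation gives 19 once then 3 forever.
  5/(1−δ) ≥ 19 + 3δ/(1−δ) ⇒ δ ≥ 14/16 = 7/8.
Elbia: cooperation gives 11 each period; deviation gives 12 once then 6 forever.
  δ ≥ 1/6.
Both must hold, so the binding constraint is Gotha's: δ ≥ 7/8.

Gotha; δ ≥ 7/8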